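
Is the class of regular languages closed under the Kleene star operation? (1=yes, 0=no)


Regular languages are closed under:
- Union (DFA product construction)
- Intersection (DFA product construction)
- Complement (swap accept/reject states)
- Concatenation (NFA construction)
- Kleene star (NFA construction)
Kleene star is in this list
Therefore: closed

1


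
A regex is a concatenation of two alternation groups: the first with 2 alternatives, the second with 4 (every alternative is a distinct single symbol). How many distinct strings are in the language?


First group: 2 alternatives
Second group: 4 alternatives
Concatenation: each choice from group 1 pairs with each from group 2
Total = 2 x 4 = 8

8


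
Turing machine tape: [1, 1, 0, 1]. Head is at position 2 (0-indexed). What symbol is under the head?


Tape: [1, 1, 0, 1]
Positions: 0 1 2 3
Values:    1 1 0 1
Head at position 2
tape[2] = 0

0


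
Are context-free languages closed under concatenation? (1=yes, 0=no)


CFL closure properties:
  Closed under: union, concatenation, Kleene star
  NOT closed under: intersection, complement
Operation 'concatenation' is in closed list -> Yes (closed)

1


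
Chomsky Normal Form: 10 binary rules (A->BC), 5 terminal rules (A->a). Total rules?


CNF allows two rule forms:
  A -> BC (binary): 10 rules
  A -> a (terminal): 5 rules
Total = 10 + 5 = 15

15


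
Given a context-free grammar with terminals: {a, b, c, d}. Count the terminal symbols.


Terminal symbols: a, b, c, d
Counting each: a (#1), b (#2), c (#3), d (#4)
Total = 4

4


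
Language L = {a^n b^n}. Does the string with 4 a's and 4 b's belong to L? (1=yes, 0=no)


Language requires equal numbers of a's and b's
PDA pushes for each 'a', pops for each 'b'
Number of a's = 4
Number of b's = 4
4 == 4 -> Accept

1


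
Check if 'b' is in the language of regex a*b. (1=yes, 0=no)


Pattern: a*b
String: 'b'
Pattern requires: zero or more 'a's followed by exactly one 'b'
Found 0 leading 'a's
Remaining: 'b'
Remaining is exactly 'b' -> match
Result: 1

1


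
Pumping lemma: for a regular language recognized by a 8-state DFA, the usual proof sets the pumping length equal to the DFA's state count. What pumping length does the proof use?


Pumping lemma for regular languages (standard proof):
Take p = |Q|, the number of DFA states.
Any string of length >= |Q| passes through |Q|+1 states while reading its first |Q| symbols,
so by pigeonhole some state repeats, giving the loop that can be pumped.
Here |Q| = 8
Therefore the proof uses p = 8

8


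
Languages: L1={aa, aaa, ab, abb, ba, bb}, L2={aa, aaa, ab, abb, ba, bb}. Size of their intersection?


L1 = {aa, aaa, ab, abb, ba, bb}
L2 = {aa, aaa, ab, abb, ba, bb}
Checking each string in L1 against L2:
  'aa': in L2? Yes
  'aaa': in L2? Yes
  'ab': in L2? Yes
  'abb': in L2? Yes
  'ba': in L2? Yes
  'bb': in L2? Yes
Intersection = {aa, aaa, ab, abb, ba, bb}
|L1 ∩ L2| = 6

6


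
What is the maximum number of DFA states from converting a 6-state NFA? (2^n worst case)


NFA has 6 states
Subset construction: each DFA state = subset of NFA states
Maximum subsets = 2^6
2^6 = 64

64


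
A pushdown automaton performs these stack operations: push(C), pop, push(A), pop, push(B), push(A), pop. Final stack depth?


Tracing stack operations:
  push(C) -> stack = [C], depth=1
  pop -> removed C, stack = [], depth=0
  push(A) -> stack = [A], depth=1
  pop -> removed A, stack = [], depth=0
  push(B) -> stack = [B], depth=1
  push(A) -> stack = [B,A], depth=2
  pop -> removed A, stack = [B], depth=1
Final depth = 1

1


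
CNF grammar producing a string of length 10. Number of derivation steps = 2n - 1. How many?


Chomsky Normal Form derivation:
String length n = 10
Each step either:
  - Splits a nonterminal into two (n-1 such steps)
  - Converts a nonterminal to terminal (n such steps)
Total = (n-1) + n = 2n - 1
= 2(10) - 1
= 20 - 1
= 19

19


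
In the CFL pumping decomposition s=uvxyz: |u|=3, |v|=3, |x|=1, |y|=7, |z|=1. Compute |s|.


|s| = |u| + |v| + |x| + |y| + |z|
= 3 + 3 + 1 + 7 + 1
= 6 + 1 + 8
= 7 + 8
= 15

15


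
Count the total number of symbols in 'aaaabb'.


String: 'aaaabb'
Counting characters:
  'a' appears 4 time(s)
  'b' appears 2 time(s)
Total length = 4 + 2 = 6

6


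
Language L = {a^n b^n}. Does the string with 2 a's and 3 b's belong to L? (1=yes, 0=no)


Language requires equal numbers of a's and b's
PDA pushes for each 'a', pops for each 'b'
Number of a's = 2
Number of b's = 3
2 != 3 -> Reject

0


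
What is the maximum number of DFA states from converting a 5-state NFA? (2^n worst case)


NFA has 5 states
Subset construction: each DFA state = subset of NFA states
Maximum subsets = 2^5
2^5 = 32

32


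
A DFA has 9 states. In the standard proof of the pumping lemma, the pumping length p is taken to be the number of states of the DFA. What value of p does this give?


Pumping lemma for regular languages (standard proof):
Take p = |Q|, the number of DFA states.
Any string of length >= |Q| passes through |Q|+1 states while reading its first |Q| symbols,
so by pigeonhole some state repeats, giving the loop that can be pumped.
Here |Q| = 9
Therefore the proof uses p = 9

9


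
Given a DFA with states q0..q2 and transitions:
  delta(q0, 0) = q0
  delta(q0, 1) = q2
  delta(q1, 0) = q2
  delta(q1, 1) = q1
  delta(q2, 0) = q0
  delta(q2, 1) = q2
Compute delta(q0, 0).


Looking up transition function:
delta(q0, 0) in the table
Row: q0, Column: 0
Result: q0

q0


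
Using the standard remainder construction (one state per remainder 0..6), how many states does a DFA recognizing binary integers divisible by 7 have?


Divisibility by 7 is tracked via the remainder mod 7: 0, 1, ..., 6
The construction assigns one state to each remainder
Number of remainders = 7

7


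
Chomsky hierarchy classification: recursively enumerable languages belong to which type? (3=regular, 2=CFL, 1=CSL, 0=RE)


Chomsky hierarchy levels:
  Type 3: Regular (DFA/NFA/regex)
  Type 2: Context-free (PDA)
  Type 1: Context-sensitive
  Type 0: Recursively enumerable (TM)
'recursively enumerable' corresponds to Type 0

0


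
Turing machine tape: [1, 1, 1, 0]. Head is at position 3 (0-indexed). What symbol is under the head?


Tape: [1, 1, 1, 0]
Positions: 0 1 2 3
Values:    1 1 1 0
Head at position 3
tape[3] = 0

0


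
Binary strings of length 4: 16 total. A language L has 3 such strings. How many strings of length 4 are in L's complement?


Alphabet: {0,1}
String length: 4
Total strings of length 4 = 2^4 = 16
Strings in L = 3
Complement = total - |L|
= 16 - 3
= 13

13


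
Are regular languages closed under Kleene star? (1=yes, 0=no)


Regular languages are closed under:
- Union (DFA product construction)
- Intersection (DFA product construction)
- Complement (swap accept/reject states)
- Concatenation (NFA construction)
- Kleene star (NFA construction)
Kleene star is in this list
Therefore: closed

1


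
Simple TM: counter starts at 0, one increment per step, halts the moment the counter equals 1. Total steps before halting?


Counter starts at 0. Counting sequence:
  Step 1: counter = 1
Counter reached 1 -> halt
Total steps = 1

1


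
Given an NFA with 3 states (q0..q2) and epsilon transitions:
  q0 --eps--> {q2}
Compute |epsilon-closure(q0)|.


Starting from q0
Initialize closure = {q0}
Follow epsilon from q0 -> add q2
Final closure: {q0, q2}
Size = 2

2


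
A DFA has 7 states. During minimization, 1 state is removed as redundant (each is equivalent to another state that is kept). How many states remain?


Original DFA: 7 states
Redundant states removed: 1
Minimized states = original - removed
= 7 - 1
= 6

6


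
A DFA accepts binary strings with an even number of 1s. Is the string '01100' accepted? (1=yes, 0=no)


DFA has 2 states: q_even (start, accept=yes) and q_odd
Processing string '01100' character by character:
  Position 0: read '0', 1-count=0 -> q_even (no change)
  Position 1: read '1', 1-count=1 -> q_odd
  Position 2: read '1', 1-count=2 -> q_even
  Position 3: read '0', 1-count=2 -> q_even (no change)
  Position 4: read '0', 1-count=2 -> q_even (no change)
Final state: q_even, total 1s = 2 (even); the DFA requires an even count -> accept

1


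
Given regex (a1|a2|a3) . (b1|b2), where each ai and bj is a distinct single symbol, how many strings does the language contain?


First group: 3 alternatives
Second group: 2 alternatives
Concatenation: each choice from group 1 pairs with each from group 2
Total = 3 x 2 = 6

6


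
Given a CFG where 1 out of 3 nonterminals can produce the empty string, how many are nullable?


Nonterminals: {S, A, B}
A nonterminal is nullable if it can derive epsilon
Counting nullable nonterminals: 1
Total nullable = 1

1


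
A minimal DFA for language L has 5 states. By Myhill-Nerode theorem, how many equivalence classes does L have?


Myhill-Nerode theorem:
Number of equivalence classes = number of states in minimal DFA
Minimal DFA states = 5
Therefore equivalence classes = 5

5


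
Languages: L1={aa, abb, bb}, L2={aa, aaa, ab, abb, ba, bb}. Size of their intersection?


L1 = {aa, abb, bb}
L2 = {aa, aaa, ab, abb, ba, bb}
Checking each string in L1 against L2:
  'aa': in L2? Yes
  'abb': in L2? Yes
  'bb': in L2? Yes
Intersection = {aa, abb, bb}
|L1 ∩ L2| = 3

3


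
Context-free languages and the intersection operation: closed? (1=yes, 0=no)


CFL closure properties:
  Closed under: union, concatenation, Kleene star
  NOT closed under: intersection, complement
Operation 'intersection' is in not-closed list -> No (not closed)

0


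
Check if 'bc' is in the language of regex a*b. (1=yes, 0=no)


Pattern: a*b
String: 'bc'
Pattern requires: zero or more 'a's followed by exactly one 'b'
Found 0 leading 'a's
Remaining: 'bc'
Remaining is not 'b' -> no match
Result: 0

0


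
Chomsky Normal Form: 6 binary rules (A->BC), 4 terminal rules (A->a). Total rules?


CNF allows two rule forms:
  A -> BC (binary): 6 rules
  A -> a (terminal): 4 rules
Total = 6 + 4 = 10

10


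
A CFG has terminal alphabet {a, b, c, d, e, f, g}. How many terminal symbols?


Terminal symbols: a, b, c, d, e, f, g
Counting each: a (#1), b (#2), c (#3), d (#4), e (#5), f (#6), g (#7)
Total = 7

7


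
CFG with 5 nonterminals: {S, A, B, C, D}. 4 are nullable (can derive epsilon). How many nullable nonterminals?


Nonterminals: {S, A, B, C, D}
A nonterminal is nullable if it can derive epsilon
Counting nullable nonterminals: 4
Total nullable = 4

4


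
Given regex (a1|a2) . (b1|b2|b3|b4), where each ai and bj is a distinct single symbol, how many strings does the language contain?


First group: 2 alternatives
Second group: 4 alternatives
Concatenation: each choice from group 1 pairs with each from group 2
Total = 2 x 4 = 8

8


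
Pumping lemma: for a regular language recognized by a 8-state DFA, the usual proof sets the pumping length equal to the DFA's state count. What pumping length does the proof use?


Pumping lemma for regular languages (standard proof):
Take p = |Q|, the number of DFA states.
Any string of length >= |Q| passes through |Q|+1 states while reading its first |Q| symbols,
so by pigeonhole some state repeats, giving the loop that can be pumped.
Here |Q| = 8
Therefore the proof uses p = 8

8


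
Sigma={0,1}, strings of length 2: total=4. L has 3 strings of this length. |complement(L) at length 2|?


Alphabet: {0,1}
String length: 2
Total strings of length 2 = 2^2 = 4
Strings in L = 3
Complement = total - |L|
= 4 - 3
= 1

1


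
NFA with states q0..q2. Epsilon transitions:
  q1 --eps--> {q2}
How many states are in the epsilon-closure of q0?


Starting from q0
Initialize closure = {q0}
q0 has no outgoing epsilon transitions -> nothing to add
Final closure: {q0}
Size = 1

1


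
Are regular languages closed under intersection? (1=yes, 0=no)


Regular languages are closed under all standard operations:
- Union: Yes (product construction)
- Intersection: Yes (product construction)
- Complement: Yes (swap accept/reject)
- Concatenation: Yes (NFA construction)
Operation: intersection -> Closed

1


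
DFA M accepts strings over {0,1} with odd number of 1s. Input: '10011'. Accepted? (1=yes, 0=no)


DFA has 2 states: q_even (start, accept=no) and q_odd
Processing string '10011' character by character:
  Position 0: read '1', 1-count=1 -> q_odd
  Position 1: read '0', 1-count=1 -> q_odd (no change)
  Position 2: read '0', 1-count=1 -> q_odd (no change)
  Position 3: read '1', 1-count=2 -> q_even
  Position 4: read '1', 1-count=3 -> q_odd
Final state: q_odd, total 1s = 3 (odd); the DFA requires an odd count -> accept

1


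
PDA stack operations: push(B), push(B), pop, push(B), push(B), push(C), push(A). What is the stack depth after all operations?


Tracing stack operations:
  push(B) -> stack = [B], depth=1
  push(B) -> stack = [B,B], depth=2
  pop -> removed B, stack = [B], depth=1
  push(B) -> stack = [B,B], depth=2
  push(B) -> stack = [B,B,B], depth=3
  push(C) -> stack = [B,B,B,C], depth=4
  push(A) -> stack = [B,B,B,C,A], depth=5
Final depth = 5

5


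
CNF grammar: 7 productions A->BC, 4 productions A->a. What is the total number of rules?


CNF allows two rule forms:
  A -> BC (binary): 7 rules
  A -> a (terminal): 4 rules
Total = 7 + 4 = 11

11


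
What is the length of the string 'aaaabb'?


String: 'aaaabb'
Counting characters:
  'a' appears 4 time(s)
  'b' appears 2 time(s)
Total length = 4 + 2 = 6

6


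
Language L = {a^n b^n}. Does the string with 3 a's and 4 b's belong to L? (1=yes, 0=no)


Language requires equal numbers of a's and b's
PDA pushes for each 'a', pops for each 'b'
Number of a's = 3
Number of b's = 4
3 != 4 -> Reject

0


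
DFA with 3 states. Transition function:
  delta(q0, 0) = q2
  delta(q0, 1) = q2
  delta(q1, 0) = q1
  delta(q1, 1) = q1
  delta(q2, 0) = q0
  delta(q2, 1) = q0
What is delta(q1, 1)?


Looking up transition function:
delta(q1, 1) in the table
Row: q1, Column: 1
Result: q1

q1


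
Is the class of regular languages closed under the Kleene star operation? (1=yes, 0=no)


Regular languages are closed under:
- Union (DFA product construction)
- Intersection (DFA product construction)
- Complement (swap accept/reject states)
- Concatenation (NFA construction)
- Kleene star (NFA construction)
Kleene star is in this list
Therefore: closed

1


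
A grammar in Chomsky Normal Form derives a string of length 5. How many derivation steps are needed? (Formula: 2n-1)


Chomsky Normal Form derivation:
String length n = 5
Each step either:
  - Splits a nonterminal into two (n-1 such steps)
  - Converts a nonterminal to terminal (n such steps)
Total = (n-1) + n = 2n - 1
= 2(5) - 1
= 10 - 1
= 9

9


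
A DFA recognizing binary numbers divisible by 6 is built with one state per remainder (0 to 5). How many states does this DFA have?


Divisibility by 6 is tracked via the remainder mod 6: 0, 1, ..., 5
The construction assigns one state to each remainder
Number of remainders = 6

6


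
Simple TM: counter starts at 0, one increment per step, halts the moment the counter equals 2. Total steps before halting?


Counter starts at 0. Counting sequence:
  Step 1: counter = 1
  Step 2: counter = 2
Counter reached 2 -> halt
Total steps = 2

2


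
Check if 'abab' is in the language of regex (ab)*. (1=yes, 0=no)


Pattern: (ab)*
String: 'abab'
Pattern requires: zero or more repetitions of 'ab'
Pairs: ['ab', 'ab']
All pairs are 'ab'? Yes
Result: 1

1


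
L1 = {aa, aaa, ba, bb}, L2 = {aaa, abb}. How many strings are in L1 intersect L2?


L1 = {aa, aaa, ba, bb}
L2 = {aaa, abb}
Checking each string in L1 against L2:
  'aa': in L2? No
  'aaa': in L2? Yes
  'ba': in L2? No
  'bb': in L2? No
Intersection = {aaa}
|L1 ∩ L2| = 1

1


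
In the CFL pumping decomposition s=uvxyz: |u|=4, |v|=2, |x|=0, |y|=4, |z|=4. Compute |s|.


|s| = |u| + |v| + |x| + |y| + |z|
= 4 + 2 + 0 + 4 + 4
= 6 + 0 + 8
= 6 + 8
= 14

14


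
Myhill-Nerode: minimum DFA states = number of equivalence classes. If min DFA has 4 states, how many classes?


Myhill-Nerode theorem:
Number of equivalence classes = number of states in minimal DFA
Minimal DFA states = 4
Therefore equivalence classes = 4

4


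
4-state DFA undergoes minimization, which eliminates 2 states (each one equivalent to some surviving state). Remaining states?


Original DFA: 4 states
Redundant states removed: 2
Minimized states = original - removed
= 4 - 2
= 2

2


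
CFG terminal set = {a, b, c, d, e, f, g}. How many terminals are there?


Terminal symbols: a, b, c, d, e, f, g
Counting each: a (#1), b (#2), c (#3), d (#4), e (#5), f (#6), g (#7)
Total = 7

7


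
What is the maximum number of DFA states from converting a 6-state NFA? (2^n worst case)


NFA has 6 states
Subset construction: each DFA state = subset of NFA states
Maximum subsets = 2^6
2^6 = 64

64


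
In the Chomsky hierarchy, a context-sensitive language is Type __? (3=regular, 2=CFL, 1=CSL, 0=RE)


Chomsky hierarchy levels:
  Type 3: Regular (DFA/NFA/regex)
  Type 2: Context-free (PDA)
  Type 1: Context-sensitive
  Type 0: Recursively enumerable (TM)
'context-sensitive' corresponds to Type 1

1


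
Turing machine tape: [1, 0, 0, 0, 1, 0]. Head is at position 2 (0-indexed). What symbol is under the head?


Tape: [1, 0, 0, 0, 1, 0]
Positions: 0 1 2 3 4 5
Values:    1 0 0 0 1 0
Head at position 2
tape[2] = 0

0


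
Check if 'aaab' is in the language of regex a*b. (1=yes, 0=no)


Pattern: a*b
String: 'aaab'
Pattern requires: zero or more 'a's followed by exactly one 'b'
Found 3 leading 'a's
Remaining: 'b'
Remaining is exactly 'b' -> match
Result: 1

1


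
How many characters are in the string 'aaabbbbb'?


String: 'aaabbbbb'
Counting characters:
  'a' appears 3 time(s)
  'b' appears 5 time(s)
Total length = 3 + 5 = 8

8


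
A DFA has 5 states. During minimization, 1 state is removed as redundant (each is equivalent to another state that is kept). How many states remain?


Original DFA: 5 states
Redundant states removed: 1
Minimized states = original - removed
= 5 - 1
= 4

4


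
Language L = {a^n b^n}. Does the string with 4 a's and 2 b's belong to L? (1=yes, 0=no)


Language requires equal numbers of a's and b's
PDA pushes for each 'a', pops for each 'b'
Number of a's = 4
Number of b's = 2
4 != 2 -> Reject

0


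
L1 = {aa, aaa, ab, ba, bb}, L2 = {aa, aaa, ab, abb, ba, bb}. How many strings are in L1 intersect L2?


L1 = {aa, aaa, ab, ba, bb}
L2 = {aa, aaa, ab, abb, ba, bb}
Checking each string in L1 against L2:
  'aa': in L2? Yes
  'aaa': in L2? Yes
  'ab': in L2? Yes
  'ba': in L2? Yes
  'bb': in L2? Yes
Intersection = {aa, aaa, ab, ba, bb}
|L1 ∩ L2| = 5

5


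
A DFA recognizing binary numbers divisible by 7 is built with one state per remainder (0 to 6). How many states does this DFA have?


Divisibility by 7 is tracked via the remainder mod 7: 0, 1, ..., 6
The construction assigns one state to each remainder
Number of remainders = 7

7


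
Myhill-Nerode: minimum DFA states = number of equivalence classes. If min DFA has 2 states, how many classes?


Myhill-Nerode theorem:
Number of equivalence classes = number of states in minimal DFA
Minimal DFA states = 2
Therefore equivalence classes = 2

2


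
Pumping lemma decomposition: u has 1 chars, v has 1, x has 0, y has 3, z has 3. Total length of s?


|s| = |u| + |v| + |x| + |y| + |z|
= 1 + 1 + 0 + 3 + 3
= 2 + 0 + 6
= 2 + 6
= 8

8


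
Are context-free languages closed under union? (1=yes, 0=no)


CFL closure properties:
  Closed under: union, concatenation, Kleene star
  NOT closed under: intersection, complement
Operation 'union' is in closed list -> Yes (closed)

1


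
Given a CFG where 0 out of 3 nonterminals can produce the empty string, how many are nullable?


Nonterminals: {S, A, B}
A nonterminal is nullable if it can derive epsilon
Counting nullable nonterminals: 0
Total nullable = 0

0


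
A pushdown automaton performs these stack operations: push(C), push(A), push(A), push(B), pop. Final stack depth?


Tracing stack operations:
  push(C) -> stack = [C], depth=1
  push(A) -> stack = [C,A], depth=2
  push(A) -> stack = [C,A,A], depth=3
  push(B) -> stack = [C,A,A,B], depth=4
  pop -> removed B, stack = [C,A,A], depth=3
Final depth = 3

3


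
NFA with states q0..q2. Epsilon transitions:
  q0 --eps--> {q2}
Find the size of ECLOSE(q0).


Starting from q0
Initialize closure = {q0}
Follow epsilon from q0 -> add q2
Final closure: {q0, q2}
Size = 2

2


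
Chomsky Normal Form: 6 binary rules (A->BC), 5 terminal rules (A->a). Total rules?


CNF allows two rule forms:
  A -> BC (binary): 6 rules
  A -> a (terminal): 5 rules
Total = 6 + 5 = 11

11


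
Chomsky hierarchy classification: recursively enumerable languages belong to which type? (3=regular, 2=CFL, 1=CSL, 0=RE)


Chomsky hierarchy levels:
  Type 3: Regular (DFA/NFA/regex)
  Type 2: Context-free (PDA)
  Type 1: Context-sensitive
  Type 0: Recursively enumerable (TM)
'recursively enumerable' corresponds to Type 0

0


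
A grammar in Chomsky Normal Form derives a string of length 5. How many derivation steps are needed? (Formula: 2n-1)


Chomsky Normal Form derivation:
String length n = 5
Each step either:
  - Splits a nonterminal into two (n-1 such steps)
  - Converts a nonterminal to terminal (n such steps)
Total = (n-1) + n = 2n - 1
= 2(5) - 1
= 10 - 1
= 9

9


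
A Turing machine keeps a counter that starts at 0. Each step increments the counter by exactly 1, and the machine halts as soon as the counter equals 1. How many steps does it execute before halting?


Counter starts at 0. Counting sequence:
  Step 1: counter = 1
Counter reached 1 -> halt
Total steps = 1

1


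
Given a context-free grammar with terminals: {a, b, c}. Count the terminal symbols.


Terminal symbols: a, b, c
Counting each: a (#1), b (#2), c (#3)
Total = 3

3


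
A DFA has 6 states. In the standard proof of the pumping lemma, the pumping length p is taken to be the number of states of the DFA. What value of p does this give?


Pumping lemma for regular languages (standard proof):
Take p = |Q|, the number of DFA states.
Any string of length >= |Q| passes through |Q|+1 states while reading its first |Q| symbols,
so by pigeonhole some state repeats, giving the loop that can be pumped.
Here |Q| = 6
Therefore the proof uses p = 6

6


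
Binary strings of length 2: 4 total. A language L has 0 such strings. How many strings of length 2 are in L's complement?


Alphabet: {0,1}
String length: 2
Total strings of length 2 = 2^2 = 4
Strings in L = 0
Complement = total - |L|
= 4 - 0
= 4

4


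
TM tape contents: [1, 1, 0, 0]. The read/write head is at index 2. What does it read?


Tape: [1, 1, 0, 0]
Positions: 0 1 2 3
Values:    1 1 0 0
Head at position 2
tape[2] = 0

0


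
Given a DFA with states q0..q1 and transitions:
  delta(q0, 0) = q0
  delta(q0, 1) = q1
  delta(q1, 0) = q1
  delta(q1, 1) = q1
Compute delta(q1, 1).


Looking up transition function:
delta(q1, 1) in the table
Row: q1, Column: 1
Result: q1

q1


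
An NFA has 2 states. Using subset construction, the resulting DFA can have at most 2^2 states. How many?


NFA has 2 states
Subset construction: each DFA state = subset of NFA states
Maximum subsets = 2^2
2^2 = 4

4


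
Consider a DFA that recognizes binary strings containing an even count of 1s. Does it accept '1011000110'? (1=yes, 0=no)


DFA has 2 states: q_even (start, accept=yes) and q_odd
Processing string '1011000110' character by character:
  Position 0: read '1', 1-count=1 -> q_odd
  Position 1: read '0', 1-count=1 -> q_odd (no change)
  Position 2: read '1', 1-count=2 -> q_even
  Position 3: read '1', 1-count=3 -> q_odd
  Position 4: read '0', 1-count=3 -> q_odd (no change)
  Position 5: read '0', 1-count=3 -> q_odd (no change)
  Position 6: read '0', 1-count=3 -> q_odd (no change)
  Position 7: read '1', 1-count=4 -> q_even
  Position 8: read '1', 1-count=5 -> q_odd
  Position 9: read '0', 1-count=5 -> q_odd (no change)
Final state: q_odd, total 1s = 5 (odd); the DFA requires an even count -> reject

0


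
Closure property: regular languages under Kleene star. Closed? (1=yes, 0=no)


Regular languages are closed under:
- Union (DFA product construction)
- Intersection (DFA product construction)
- Complement (swap accept/reject states)
- Concatenation (NFA construction)
- Kleene star (NFA construction)
Kleene star is in this list
Therefore: closed

1


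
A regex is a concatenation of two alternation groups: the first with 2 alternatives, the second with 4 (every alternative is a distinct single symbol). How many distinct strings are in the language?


First group: 2 alternatives
Second group: 4 alternatives
Concatenation: each choice from group 1 pairs with each from group 2
Total = 2 x 4 = 8

8


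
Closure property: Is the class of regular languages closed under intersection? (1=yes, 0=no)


Regular languages are closed under all standard operations:
- Union: Yes (product construction)
- Intersection: Yes (product construction)
- Complement: Yes (swap accept/reject)
- Concatenation: Yes (NFA construction)
Operation: intersection -> Closed

1


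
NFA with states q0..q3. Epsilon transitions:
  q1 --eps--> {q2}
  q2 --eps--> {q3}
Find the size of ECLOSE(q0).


Starting from q0
Initialize closure = {q0}
q0 has no outgoing epsilon transitions -> nothing to add
Final closure: {q0}
Size = 1

1


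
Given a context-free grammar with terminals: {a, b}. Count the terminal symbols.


Terminal symbols: a, b
Counting each: a (#1), b (#2)
Total = 2

2


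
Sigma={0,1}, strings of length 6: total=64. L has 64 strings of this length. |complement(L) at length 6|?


Alphabet: {0,1}
String length: 6
Total strings of length 6 = 2^6 = 64
Strings in L = 64
Complement = total - |L|
= 64 - 64
= 0

0


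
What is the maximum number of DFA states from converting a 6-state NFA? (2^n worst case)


NFA has 6 states
Subset construction: each DFA state = subset of NFA states
Maximum subsets = 2^6
2^6 = 64

64


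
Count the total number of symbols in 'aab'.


String: 'aab'
Counting characters:
  'a' appears 2 time(s)
  'b' appears 1 time(s)
Total length = 2 + 1 = 3

3


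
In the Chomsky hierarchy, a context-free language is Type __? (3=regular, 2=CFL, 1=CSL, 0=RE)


Chomsky hierarchy levels:
  Type 3: Regular (DFA/NFA/regex)
  Type 2: Context-free (PDA)
  Type 1: Context-sensitive
  Type 0: Recursively enumerable (TM)
'context-free' corresponds to Type 2

2


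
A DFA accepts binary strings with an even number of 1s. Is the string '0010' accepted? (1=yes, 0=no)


DFA has 2 states: q_even (start, accept=yes) and q_odd
Processing string '0010' character by character:
  Position 0: read '0', 1-count=0 -> q_even (no change)
  Position 1: read '0', 1-count=0 -> q_even (no change)
  Position 2: read '1', 1-count=1 -> q_odd
  Position 3: read '0', 1-count=1 -> q_odd (no change)
Final state: q_odd, total 1s = 1 (odd); the DFA requires an even count -> reject

0


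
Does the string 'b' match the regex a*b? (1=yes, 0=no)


Pattern: a*b
String: 'b'
Pattern requires: zero or more 'a's followed by exactly one 'b'
Found 0 leading 'a's
Remaining: 'b'
Remaining is exactly 'b' -> match
Result: 1

1


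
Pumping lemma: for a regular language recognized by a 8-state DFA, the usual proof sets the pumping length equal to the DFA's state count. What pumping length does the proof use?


Pumping lemma for regular languages (standard proof):
Take p = |Q|, the number of DFA states.
Any string of length >= |Q| passes through |Q|+1 states while reading its first |Q| symbols,
so by pigeonhole some state repeats, giving the loop that can be pumped.
Here |Q| = 8
Therefore the proof uses p = 8

8


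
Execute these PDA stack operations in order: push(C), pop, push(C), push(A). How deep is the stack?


Tracing stack operations:
  push(C) -> stack = [C], depth=1
  pop -> removed C, stack = [], depth=0
  push(C) -> stack = [C], depth=1
  push(A) -> stack = [C,A], depth=2
Final depth = 2

2


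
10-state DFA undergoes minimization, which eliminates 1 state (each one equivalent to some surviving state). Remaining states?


Original DFA: 10 states
Redundant states removed: 1
Minimized states = original - removed
= 10 - 1
= 9

9


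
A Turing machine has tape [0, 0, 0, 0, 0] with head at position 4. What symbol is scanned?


Tape: [0, 0, 0, 0, 0]
Positions: 0 1 2 3 4
Values:    0 0 0 0 0
Head at position 4
tape[4] = 0

0


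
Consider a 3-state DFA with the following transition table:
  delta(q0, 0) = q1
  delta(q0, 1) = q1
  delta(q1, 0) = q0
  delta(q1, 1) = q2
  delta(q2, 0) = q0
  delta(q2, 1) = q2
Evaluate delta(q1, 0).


Looking up transition function:
delta(q1, 0) in the table
Row: q1, Column: 0
Result: q0

q0


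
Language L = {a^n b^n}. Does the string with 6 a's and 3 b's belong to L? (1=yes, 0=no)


Language requires equal numbers of a's and b's
PDA pushes for each 'a', pops for each 'b'
Number of a's = 6
Number of b's = 3
6 != 3 -> Reject

0


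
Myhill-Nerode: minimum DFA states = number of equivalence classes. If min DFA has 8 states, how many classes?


Myhill-Nerode theorem:
Number of equivalence classes = number of states in minimal DFA
Minimal DFA states = 8
Therefore equivalence classes = 8

8


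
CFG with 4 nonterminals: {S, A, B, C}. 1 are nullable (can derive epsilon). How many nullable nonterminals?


Nonterminals: {S, A, B, C}
A nonterminal is nullable if it can derive epsilon
Counting nullable nonterminals: 1
Total nullable = 1

1


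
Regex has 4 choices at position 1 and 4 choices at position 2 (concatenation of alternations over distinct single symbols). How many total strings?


First group: 4 alternatives
Second group: 4 alternatives
Concatenation: each choice from group 1 pairs with each from group 2
Total = 4 x 4 = 16

16


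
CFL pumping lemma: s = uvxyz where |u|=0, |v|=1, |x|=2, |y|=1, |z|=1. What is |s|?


|s| = |u| + |v| + |x| + |y| + |z|
= 0 + 1 + 2 + 1 + 1
= 1 + 2 + 2
= 3 + 2
= 5

5


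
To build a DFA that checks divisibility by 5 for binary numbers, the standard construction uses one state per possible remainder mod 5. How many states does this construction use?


Divisibility by 5 is tracked via the remainder mod 5: 0, 1, ..., 4
The construction assigns one state to each remainder
Number of remainders = 5

5


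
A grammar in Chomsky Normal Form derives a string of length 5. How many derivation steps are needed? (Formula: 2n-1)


Chomsky Normal Form derivation:
String length n = 5
Each step either:
  - Splits a nonterminal into two (n-1 such steps)
  - Converts a nonterminal to terminal (n such steps)
Total = (n-1) + n = 2n - 1
= 2(5) - 1
= 10 - 1
= 9

9


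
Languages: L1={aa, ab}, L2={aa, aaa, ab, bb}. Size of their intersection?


L1 = {aa, ab}
L2 = {aa, aaa, ab, bb}
Checking each string in L1 against L2:
  'aa': in L2? Yes
  'ab': in L2? Yes
Intersection = {aa, ab}
|L1 ∩ L2| = 2

2


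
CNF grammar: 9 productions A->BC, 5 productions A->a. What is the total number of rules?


CNF allows two rule forms:
  A -> BC (binary): 9 rules
  A -> a (terminal): 5 rules
Total = 9 + 5 = 14

14


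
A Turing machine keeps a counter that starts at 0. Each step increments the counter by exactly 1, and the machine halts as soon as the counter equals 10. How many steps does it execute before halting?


Counter starts at 0. Counting sequence:
  Step 1: counter = 1
  Step 2: counter = 2
  Step 3: counter = 3
  Step 4: counter = 4
  Step 5: counter = 5
  Step 6: counter = 6
  ...
  Step 10: counter = 10
Counter reached 10 -> halt
Total steps = 10

10


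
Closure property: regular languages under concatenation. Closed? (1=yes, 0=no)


Regular languages are closed under:
- Union (DFA product construction)
- Intersection (DFA product construction)
- Complement (swap accept/reject states)
- Concatenation (NFA construction)
- Kleene star (NFA construction)
concatenation is in this list
Therefore: closed

1


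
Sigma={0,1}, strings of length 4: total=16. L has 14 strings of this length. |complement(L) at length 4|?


Alphabet: {0,1}
String length: 4
Total strings of length 4 = 2^4 = 16
Strings in L = 14
Complement = total - |L|
= 16 - 14
= 2

2


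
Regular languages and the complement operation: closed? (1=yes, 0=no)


Regular languages are closed under all standard operations:
- Union: Yes (product construction)
- Intersection: Yes (product construction)
- Complement: Yes (swap accept/reject)
- Concatenation: Yes (NFA construction)
Operation: complement -> Closed

1


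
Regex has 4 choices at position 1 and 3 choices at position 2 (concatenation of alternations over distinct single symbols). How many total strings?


First group: 4 alternatives
Second group: 3 alternatives
Concatenation: each choice from group 1 pairs with each from group 2
Total = 4 x 3 = 12

12


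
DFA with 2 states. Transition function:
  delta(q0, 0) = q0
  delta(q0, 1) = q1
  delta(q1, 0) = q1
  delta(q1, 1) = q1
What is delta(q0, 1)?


Looking up transition function:
delta(q0, 1) in the table
Row: q0, Column: 1
Result: q1

q1


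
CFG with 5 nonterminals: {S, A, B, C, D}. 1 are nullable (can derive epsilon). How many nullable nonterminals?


Nonterminals: {S, A, B, C, D}
A nonterminal is nullable if it can derive epsilon
Counting nullable nonterminals: 1
Total nullable = 1

1


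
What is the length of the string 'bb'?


String: 'bb'
Counting characters:
  'b' appears 2 time(s)
Total length = 0 + 2 = 2

2


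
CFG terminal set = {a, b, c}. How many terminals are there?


Terminal symbols: a, b, c
Counting each: a (#1), b (#2), c (#3)
Total = 3

3


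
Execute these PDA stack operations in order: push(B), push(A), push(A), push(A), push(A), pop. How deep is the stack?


Tracing stack operations:
  push(B) -> stack = [B], depth=1
  push(A) -> stack = [B,A], depth=2
  push(A) -> stack = [B,A,A], depth=3
  push(A) -> stack = [B,A,A,A], depth=4
  push(A) -> stack = [B,A,A,A,A], depth=5
  pop -> removed A, stack = [B,A,A,A], depth=4
Final depth = 4

4


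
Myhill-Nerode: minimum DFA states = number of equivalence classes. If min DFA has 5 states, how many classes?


Myhill-Nerode theorem:
Number of equivalence classes = number of states in minimal DFA
Minimal DFA states = 5
Therefore equivalence classes = 5

5


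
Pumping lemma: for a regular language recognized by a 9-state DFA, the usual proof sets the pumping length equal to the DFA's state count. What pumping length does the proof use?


Pumping lemma for regular languages (standard proof):
Take p = |Q|, the number of DFA states.
Any string of length >= |Q| passes through |Q|+1 states while reading its first |Q| symbols,
so by pigeonhole some state repeats, giving the loop that can be pumped.
Here |Q| = 9
Therefore the proof uses p = 9

9


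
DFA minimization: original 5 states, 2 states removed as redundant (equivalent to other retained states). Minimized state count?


Original DFA: 5 states
Redundant states removed: 2
Minimized states = original - removed
= 5 - 2
= 3

3


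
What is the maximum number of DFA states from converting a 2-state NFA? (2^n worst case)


NFA has 2 states
Subset construction: each DFA state = subset of NFA states
Maximum subsets = 2^2
2^2 = 4

4


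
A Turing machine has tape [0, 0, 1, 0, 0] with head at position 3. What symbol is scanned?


Tape: [0, 0, 1, 0, 0]
Positions: 0 1 2 3 4
Values:    0 0 1 0 0
Head at position 3
tape[3] = 0

0


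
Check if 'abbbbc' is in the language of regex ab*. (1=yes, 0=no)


Pattern: ab*
String: 'abbbbc'
Pattern requires: exactly one 'a' followed by zero or more 'b's
First char is 'a' -> OK
Rest 'bbbbc': all b's? No
Result: 0

0


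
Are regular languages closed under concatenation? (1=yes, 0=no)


Regular languages are closed under:
- Union (DFA product construction)
- Intersection (DFA product construction)
- Complement (swap accept/reject states)
- Concatenation (NFA construction)
- Kleene star (NFA construction)
concatenation is in this list
Therefore: closed

1


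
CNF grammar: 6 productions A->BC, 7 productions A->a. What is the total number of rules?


CNF allows two rule forms:
  A -> BC (binary): 6 rules
  A -> a (terminal): 7 rules
Total = 6 + 7 = 13

13


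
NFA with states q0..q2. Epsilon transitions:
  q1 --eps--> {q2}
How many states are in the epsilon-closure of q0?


Starting from q0
Initialize closure = {q0}
q0 has no outgoing epsilon transitions -> nothing to add
Final closure: {q0}
Size = 1

1


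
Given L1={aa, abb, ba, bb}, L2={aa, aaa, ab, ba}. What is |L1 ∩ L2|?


L1 = {aa, abb, ba, bb}
L2 = {aa, aaa, ab, ba}
Checking each string in L1 against L2:
  'aa': in L2? Yes
  'abb': in L2? No
  'ba': in L2? Yes
  'bb': in L2? No
Intersection = {aa, ba}
|L1 ∩ L2| = 2

2


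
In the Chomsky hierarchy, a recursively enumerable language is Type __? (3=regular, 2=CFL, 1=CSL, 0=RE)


Chomsky hierarchy levels:
  Type 3: Regular (DFA/NFA/regex)
  Type 2: Context-free (PDA)
  Type 1: Context-sensitive
  Type 0: Recursively enumerable (TM)
'recursively enumerable' corresponds to Type 0

0


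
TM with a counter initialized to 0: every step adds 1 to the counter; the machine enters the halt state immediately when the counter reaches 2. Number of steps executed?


Counter starts at 0. Counting sequence:
  Step 1: counter = 1
  Step 2: counter = 2
Counter reached 2 -> halt
Total steps = 2

2


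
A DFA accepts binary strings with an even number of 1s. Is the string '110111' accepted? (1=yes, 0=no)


DFA has 2 states: q_even (start, accept=yes) and q_odd
Processing string '110111' character by character:
  Position 0: read '1', 1-count=1 -> q_odd
  Position 1: read '1', 1-count=2 -> q_even
  Position 2: read '0', 1-count=2 -> q_even (no change)
  Position 3: read '1', 1-count=3 -> q_odd
  Position 4: read '1', 1-count=4 -> q_even
  Position 5: read '1', 1-count=5 -> q_odd
Final state: q_odd, total 1s = 5 (odd); the DFA requires an even count -> reject

0


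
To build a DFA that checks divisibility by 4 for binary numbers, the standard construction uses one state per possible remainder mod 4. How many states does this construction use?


Divisibility by 4 is tracked via the remainder mod 4: 0, 1, ..., 3
The construction assigns one state to each remainder
Number of remainders = 4

4


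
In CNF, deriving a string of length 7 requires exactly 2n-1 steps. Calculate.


Chomsky Normal Form derivation:
String length n = 7
Each step either:
  - Splits a nonterminal into two (n-1 such steps)
  - Converts a nonterminal to terminal (n such steps)
Total = (n-1) + n = 2n - 1
= 2(7) - 1
= 14 - 1
= 13

13


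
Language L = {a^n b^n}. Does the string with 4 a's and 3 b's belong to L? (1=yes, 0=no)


Language requires equal numbers of a's and b's
PDA pushes for each 'a', pops for each 'b'
Number of a's = 4
Number of b's = 3
4 != 3 -> Reject

0


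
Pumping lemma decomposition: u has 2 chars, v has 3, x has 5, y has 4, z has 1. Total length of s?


|s| = |u| + |v| + |x| + |y| + |z|
= 2 + 3 + 5 + 4 + 1
= 5 + 5 + 5
= 10 + 5
= 15

15


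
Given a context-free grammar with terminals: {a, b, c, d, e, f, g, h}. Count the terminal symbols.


Terminal symbols: a, b, c, d, e, f, g, h
Counting each: a (#1), b (#2), c (#3), d (#4), e (#5), f (#6), g (#7), h (#8)
Total = 8

8


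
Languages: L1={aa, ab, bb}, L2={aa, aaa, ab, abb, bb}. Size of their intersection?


L1 = {aa, ab, bb}
L2 = {aa, aaa, ab, abb, bb}
Checking each string in L1 against L2:
  'aa': in L2? Yes
  'ab': in L2? Yes
  'bb': in L2? Yes
Intersection = {aa, ab, bb}
|L1 ∩ L2| = 3

3
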